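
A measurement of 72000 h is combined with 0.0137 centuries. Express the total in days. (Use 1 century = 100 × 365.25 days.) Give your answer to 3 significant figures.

3500 days

72000 h = 3000.000 d and 0.0137 century = 500.3925 d.
3000.000 + 500.3925 ≈ 3500 d.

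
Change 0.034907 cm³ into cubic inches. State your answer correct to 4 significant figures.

1 cm³ = 0.0610237 in³.
Thus 0.034907 × 0.0610237 ≈ 0.002130 in³.

0.002130 in³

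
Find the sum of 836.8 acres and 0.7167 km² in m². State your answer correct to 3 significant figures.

836.8 acre = 3.38641 × 10^6 m² and 0.7167 km² = 716700 m².
3.38641 × 10^6 + 716700 ≈ 4.10 × 10^6 m².

4.10 × 10^6 square meters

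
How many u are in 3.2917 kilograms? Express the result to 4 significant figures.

1.982 × 10^27 u

1 kilogram = 6.02214 × 10^26 u.
Then 3.2917 × 6.02214 × 10^26 ≈ 1.982 × 10^27 u.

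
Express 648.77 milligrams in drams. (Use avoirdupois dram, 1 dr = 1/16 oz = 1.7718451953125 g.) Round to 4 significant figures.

1 mg = 0.000564383 dr.
Thus 648.77 × 0.000564383 ≈ 0.3662 dr.

0.3662 drams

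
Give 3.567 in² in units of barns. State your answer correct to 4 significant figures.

1 in² = 6.45160e+24 barns.
Then 3.567 × 6.45160e+24 ≈ 2.301e+25 barn.

2.301e+25 barn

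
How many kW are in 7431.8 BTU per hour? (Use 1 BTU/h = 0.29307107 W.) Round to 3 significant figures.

2.18 kilowatts

1 BTU/h = 0.000293071 kilowatts.
Then 7431.8 × 0.000293071 ≈ 2.18 kW.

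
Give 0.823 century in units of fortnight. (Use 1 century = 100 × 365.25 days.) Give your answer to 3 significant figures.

2150 fortnight

1 century = 2608.93 fortnight.
Then 0.823 × 2608.93 ≈ 2150 fortnight.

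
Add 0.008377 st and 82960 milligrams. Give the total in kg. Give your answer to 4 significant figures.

0.008377 st = 0.0531964 kg and 82960 mg = 0.0829600 kg.
0.0531964 + 0.0829600 ≈ 0.1362 kg.

0.1362 kg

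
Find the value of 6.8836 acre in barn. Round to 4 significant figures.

1 acre = 4.04686e+31 barn.
So 6.8836 × 4.04686e+31 ≈ 2.786e+32 barn.

2.786e+32 barn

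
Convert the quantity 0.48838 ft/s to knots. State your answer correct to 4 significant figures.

0.2894 kn

1 foot per second = 0.592484 kn.
Thus 0.48838 × 0.592484 ≈ 0.2894 kn.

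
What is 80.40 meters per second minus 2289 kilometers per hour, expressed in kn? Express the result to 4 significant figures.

-1080 kn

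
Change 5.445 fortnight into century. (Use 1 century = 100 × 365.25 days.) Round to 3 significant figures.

0.00209 century

1 fortnight = 0.000383299 centuries.
Then 5.445 × 0.000383299 ≈ 0.00209 century.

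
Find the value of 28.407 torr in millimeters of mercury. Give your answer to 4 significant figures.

28.41 mmHg

1 torr = 1.00000 mmHg.
28.407 × 1.00000 ≈ 28.41 mmHg.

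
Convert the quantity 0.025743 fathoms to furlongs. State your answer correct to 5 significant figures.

1 fathom = 0.00909091 furlongs.
Thus 0.025743 × 0.00909091 ≈ 0.00023403 furlong.

0.00023403 furlongs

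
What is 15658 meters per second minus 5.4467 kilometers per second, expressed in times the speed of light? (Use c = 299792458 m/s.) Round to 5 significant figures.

15658 m/s = 5.22295 × 10^-5 c and 5.4467 km/s = 1.81682 × 10^-5 c.
5.22295 × 10^-5 − 1.81682 × 10^-5 ≈ 3.4061 × 10^-5 c.

3.4061 × 10^-5 c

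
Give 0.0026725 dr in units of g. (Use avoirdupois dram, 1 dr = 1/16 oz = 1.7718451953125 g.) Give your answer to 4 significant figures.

1 dram = 1.77185 g.
Then 0.0026725 × 1.77185 ≈ 0.004735 g.

0.004735 g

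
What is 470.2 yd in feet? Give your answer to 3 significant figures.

1 yd = 3.00000 ft.
Then 470.2 × 3.00000 ≈ 1410 ft.

1410 ft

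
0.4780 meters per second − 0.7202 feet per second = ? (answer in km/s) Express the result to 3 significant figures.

0.000258 km/s

0.4780 m/s = 0.000478000 km/s and 0.7202 ft/s = 0.000219517 km/s.
0.000478000 − 0.000219517 ≈ 0.000258 km/s.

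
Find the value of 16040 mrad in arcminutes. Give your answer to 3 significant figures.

1 milliradian = 3.43775 arcminutes.
Thus 16040 × 3.43775 ≈ 55100 arcmin.

55100 arcmin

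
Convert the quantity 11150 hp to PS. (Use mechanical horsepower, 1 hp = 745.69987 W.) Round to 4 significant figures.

1 horsepower = 1.01387 metric horsepower.
11150 × 1.01387 ≈ 11300 PS.

11300 PS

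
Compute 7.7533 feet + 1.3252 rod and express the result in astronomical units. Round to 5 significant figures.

6.0348e-11 au

7.7533 ft = 1.57971e-11 au and 1.3252 rod = 4.45507e-11 au.
1.57971e-11 + 4.45507e-11 ≈ 6.0348e-11 au.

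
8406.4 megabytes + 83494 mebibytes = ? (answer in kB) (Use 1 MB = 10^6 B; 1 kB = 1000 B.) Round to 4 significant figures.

8406.4 MB = 8.40640 × 10^6 kB and 83494 MiB = 8.75498 × 10^7 kB.
8.40640 × 10^6 + 8.75498 × 10^7 ≈ 9.596 × 10^7 kB.

9.596 × 10^7 kilobytes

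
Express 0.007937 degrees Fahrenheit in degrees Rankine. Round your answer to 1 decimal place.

°R = °F + 459.67.
Applying the formula gives 459.7 °R.

459.7 °R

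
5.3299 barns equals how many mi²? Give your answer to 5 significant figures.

2.0579e-34 mi²

1 barn = 3.86102e-35 mi².
5.3299 × 3.86102e-35 ≈ 2.0579e-34 mi².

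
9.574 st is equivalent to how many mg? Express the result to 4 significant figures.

1 stone = 6.35029e+6 mg.
Thus 9.574 × 6.35029e+6 ≈ 6.080e+7 mg.

6.080e+7 mg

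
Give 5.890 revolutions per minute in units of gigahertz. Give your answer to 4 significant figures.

1 rpm = 1.66667e-11 GHz.
Thus 5.890 × 1.66667e-11 ≈ 9.817e-11 GHz.

9.817e-11 gigahertz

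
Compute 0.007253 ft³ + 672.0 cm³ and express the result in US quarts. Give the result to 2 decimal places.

0.93 US quarts

0.007253 ft³ = 0.217025 US qt and 672.0 cm³ = 0.710094 US qt.
0.217025 + 0.710094 ≈ 0.93 US qt.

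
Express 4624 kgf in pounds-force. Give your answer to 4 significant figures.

1 kgf = 2.20462 pounds-force.
Thus 4624 × 2.20462 ≈ 10190 lbf.

10190 lbf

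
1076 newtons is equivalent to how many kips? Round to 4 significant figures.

1 newton = 0.000224809 kip.
So 1076 × 0.000224809 ≈ 0.2419 kip.

0.2419 kips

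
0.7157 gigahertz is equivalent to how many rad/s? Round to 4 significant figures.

4.497 × 10^9 radians per second

1 GHz = 6.28319 × 10^9 rad/s.
So 0.7157 × 6.28319 × 10^9 ≈ 4.497 × 10^9 rad/s.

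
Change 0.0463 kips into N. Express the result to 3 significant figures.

1 kip = 4448.22 N.
So 0.0463 × 4448.22 ≈ 206 N.

206 N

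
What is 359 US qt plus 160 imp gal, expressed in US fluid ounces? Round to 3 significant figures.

36100 US fl oz

359 US qt = 11488.0 US fl oz and 160 imp gal = 24595.5 US fl oz.
11488.0 + 24595.5 ≈ 36100 US fl oz.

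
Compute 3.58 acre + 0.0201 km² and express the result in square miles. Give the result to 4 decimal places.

0.0134 square miles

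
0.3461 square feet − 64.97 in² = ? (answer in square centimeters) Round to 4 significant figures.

0.3461 ft² = 321.537 cm² and 64.97 in² = 419.160 cm².
321.537 − 419.160 ≈ -97.62 cm².

-97.62 cm²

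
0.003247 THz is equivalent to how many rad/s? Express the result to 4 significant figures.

2.040 × 10^10 rad/s

1 terahertz = 6.28319 × 10^12 radians per second.
Thus 0.003247 × 6.28319 × 10^12 ≈ 2.040 × 10^10 rad/s.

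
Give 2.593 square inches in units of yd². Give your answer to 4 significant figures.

1 square inch = 0.000771605 yd².
Thus 2.593 × 0.000771605 ≈ 0.002001 yd².

0.002001 square yards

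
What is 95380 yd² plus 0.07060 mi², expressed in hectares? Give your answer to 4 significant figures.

26.26 hectares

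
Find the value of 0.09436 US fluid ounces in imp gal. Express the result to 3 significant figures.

1 US fl oz = 0.00650527 imp gal.
So 0.09436 × 0.00650527 ≈ 0.000614 imp gal.

0.000614 imperial gallons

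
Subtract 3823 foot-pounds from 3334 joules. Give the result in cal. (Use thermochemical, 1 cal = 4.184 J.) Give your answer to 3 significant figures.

-442 cal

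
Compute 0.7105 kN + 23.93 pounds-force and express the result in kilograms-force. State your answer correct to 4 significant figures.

83.31 kgf

0.7105 kN = 72.4508 kgf and 23.93 lbf = 10.8545 kgf.
72.4508 + 10.8545 ≈ 83.31 kgf.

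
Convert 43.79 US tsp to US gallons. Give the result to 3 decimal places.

1 US teaspoon = 0.00130208 US gallons.
Then 43.79 × 0.00130208 ≈ 0.057 US gal.

0.057 US gal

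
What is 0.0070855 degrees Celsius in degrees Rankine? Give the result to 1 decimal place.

°R = (°C + 273.15) × 9/5.
Applying the formula gives 491.7 °R.

491.7 °R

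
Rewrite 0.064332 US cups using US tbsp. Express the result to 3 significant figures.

1.03 US tablespoons

1 US cup = 16.0000 US tbsp.
Thus 0.064332 × 16.0000 ≈ 1.03 US tbsp.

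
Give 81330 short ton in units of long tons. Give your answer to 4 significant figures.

72620 long tons

1 short ton = 0.892857 long ton.
81330 × 0.892857 ≈ 72620 long ton.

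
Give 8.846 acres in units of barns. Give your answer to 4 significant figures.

3.580e+32 barn

1 acre = 4.04686e+31 barns.
Then 8.846 × 4.04686e+31 ≈ 3.580e+32 barn.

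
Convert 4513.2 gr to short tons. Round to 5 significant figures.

0.00032237 short ton

1 gr = 7.14286 × 10^-8 short tons.
4513.2 × 7.14286 × 10^-8 ≈ 0.00032237 short ton.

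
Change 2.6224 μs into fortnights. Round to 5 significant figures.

1 microsecond = 8.26720 × 10^-13 fortnight.
2.6224 × 8.26720 × 10^-13 ≈ 2.1680 × 10^-12 fortnight.

2.1680 × 10^-12 fortnight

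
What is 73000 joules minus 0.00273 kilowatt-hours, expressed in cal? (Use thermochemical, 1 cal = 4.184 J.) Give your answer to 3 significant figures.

15100 calories

73000 J = 17447.4 cal and 0.00273 kWh = 2348.95 cal.
17447.4 − 2348.95 ≈ 15100 cal.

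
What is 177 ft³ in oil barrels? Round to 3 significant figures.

31.5 bbl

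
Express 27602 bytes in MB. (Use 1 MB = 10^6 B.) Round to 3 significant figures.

0.0276 MB

1 B = 1.00000e-6 MB.
So 27602 × 1.00000e-6 ≈ 0.0276 MB.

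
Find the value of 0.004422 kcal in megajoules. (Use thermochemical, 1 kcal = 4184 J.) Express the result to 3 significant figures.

1.85e-5 MJ

1 kilocalorie = 0.00418400 MJ.
Thus 0.004422 × 0.00418400 ≈ 1.85e-5 MJ.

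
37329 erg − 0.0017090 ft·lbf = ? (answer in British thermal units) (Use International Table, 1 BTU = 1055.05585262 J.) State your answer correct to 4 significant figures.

37329 erg = 3.53811e-6 BTU and 0.0017090 ft·lbf = 2.19618e-6 BTU.
3.53811e-6 − 2.19618e-6 ≈ 1.342e-6 BTU.

1.342e-6 British thermal units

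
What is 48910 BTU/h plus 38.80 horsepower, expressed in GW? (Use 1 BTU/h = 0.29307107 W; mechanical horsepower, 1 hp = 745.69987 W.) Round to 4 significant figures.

4.327 × 10^-5 GW

48910 BTU/h = 1.43341 × 10^-5 GW and 38.80 hp = 2.89332 × 10^-5 GW.
1.43341 × 10^-5 + 2.89332 × 10^-5 ≈ 4.327 × 10^-5 GW.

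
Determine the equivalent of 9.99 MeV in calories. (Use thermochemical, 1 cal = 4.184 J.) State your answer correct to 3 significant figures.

1 megaelectronvolt = 3.82929e-14 cal.
Then 9.99 × 3.82929e-14 ≈ 3.83e-13 cal.

3.83e-13 calories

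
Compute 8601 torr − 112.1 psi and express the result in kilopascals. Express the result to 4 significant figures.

373.8 kilopascals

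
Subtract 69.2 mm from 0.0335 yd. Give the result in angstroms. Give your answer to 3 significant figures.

0.0335 yd = 3.06324 × 10^8 Å and 69.2 mm = 6.92000 × 10^8 Å.
3.06324 × 10^8 − 6.92000 × 10^8 ≈ -3.86 × 10^8 Å.

-3.86 × 10^8 angstroms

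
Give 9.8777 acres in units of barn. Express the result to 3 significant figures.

4.00e+32 barn

1 acre = 4.04686e+31 barns.
So 9.8777 × 4.04686e+31 ≈ 4.00e+32 barn.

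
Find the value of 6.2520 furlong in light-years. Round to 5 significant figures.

1 furlong = 2.12635e-14 light-years.
6.2520 × 2.12635e-14 ≈ 1.3294e-13 ly.

1.3294e-13 ly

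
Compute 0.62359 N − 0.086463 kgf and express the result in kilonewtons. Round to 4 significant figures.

-0.0002243 kN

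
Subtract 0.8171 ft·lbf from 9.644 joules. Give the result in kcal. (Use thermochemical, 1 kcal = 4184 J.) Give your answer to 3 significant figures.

0.00204 kcal

9.644 J = 0.00230497 kcal and 0.8171 ft·lbf = 0.000264780 kcal.
0.00230497 − 0.000264780 ≈ 0.00204 kcal.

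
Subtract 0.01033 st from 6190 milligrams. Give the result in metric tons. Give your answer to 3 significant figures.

-5.94 × 10^-5 metric tons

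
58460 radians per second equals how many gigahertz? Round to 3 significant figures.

9.30 × 10^-6 GHz

1 rad/s = 1.59155 × 10^-10 GHz.
So 58460 × 1.59155 × 10^-10 ≈ 9.30 × 10^-6 GHz.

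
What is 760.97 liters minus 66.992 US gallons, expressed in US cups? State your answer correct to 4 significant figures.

2145 US cup

760.97 L = 3216.43 US cup and 66.992 US gal = 1071.87 US cup.
3216.43 − 1071.87 ≈ 2145 US cup.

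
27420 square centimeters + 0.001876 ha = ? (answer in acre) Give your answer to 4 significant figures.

0.005313 acre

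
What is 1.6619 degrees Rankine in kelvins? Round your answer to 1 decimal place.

°R = K × 9/5.
Applying the formula gives 0.9 K.

0.9 kelvins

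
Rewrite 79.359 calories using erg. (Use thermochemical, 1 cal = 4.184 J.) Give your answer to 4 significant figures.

1 calorie = 4.18400e+7 erg.
79.359 × 4.18400e+7 ≈ 3.320e+9 erg.

3.320e+9 ergs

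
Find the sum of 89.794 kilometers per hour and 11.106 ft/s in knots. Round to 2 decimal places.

55.07 knots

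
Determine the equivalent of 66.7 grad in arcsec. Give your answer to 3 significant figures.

1 gradian = 3240.00 arcsec.
Thus 66.7 × 3240.00 ≈ 216000 arcsec.

216000 arcsec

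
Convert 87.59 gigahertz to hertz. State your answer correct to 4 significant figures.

8.759 × 10^10 Hz

1 GHz = 1.00000 × 10^9 hertz.
Thus 87.59 × 1.00000 × 10^9 ≈ 8.759 × 10^10 Hz.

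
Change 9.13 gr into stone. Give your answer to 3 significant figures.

1 gr = 1.02041 × 10^-5 st.
9.13 × 1.02041 × 10^-5 ≈ 9.32 × 10^-5 st.

9.32 × 10^-5 stone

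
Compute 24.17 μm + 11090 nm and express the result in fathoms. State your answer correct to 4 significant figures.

1.928e-5 fathom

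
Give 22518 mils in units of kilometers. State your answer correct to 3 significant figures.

1 mil = 2.54000 × 10^-8 kilometers.
So 22518 × 2.54000 × 10^-8 ≈ 0.000572 km.

0.000572 km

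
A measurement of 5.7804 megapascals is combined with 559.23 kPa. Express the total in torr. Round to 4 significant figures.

5.7804 MPa = 43356.6 torr and 559.23 kPa = 4194.57 torr.
43356.6 + 4194.57 ≈ 47550 torr.

47550 torr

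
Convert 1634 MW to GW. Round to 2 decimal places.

1.63 GW

1 MW = 0.00100000 gigawatts.
Then 1634 × 0.00100000 ≈ 1.63 GW.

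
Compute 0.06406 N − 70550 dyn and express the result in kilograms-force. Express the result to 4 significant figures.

-0.06541 kgf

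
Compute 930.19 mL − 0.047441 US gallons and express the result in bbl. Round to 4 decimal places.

0.0047 bbl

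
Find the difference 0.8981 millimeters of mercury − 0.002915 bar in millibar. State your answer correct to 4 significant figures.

-1.718 millibar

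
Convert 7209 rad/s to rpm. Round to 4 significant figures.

1 rad/s = 9.54930 rpm.
Thus 7209 × 9.54930 ≈ 68840 rpm.

68840 rpm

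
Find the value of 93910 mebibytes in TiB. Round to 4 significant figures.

1 MiB = 9.53674e-7 tebibytes.
So 93910 × 9.53674e-7 ≈ 0.08956 TiB.

0.08956 TiB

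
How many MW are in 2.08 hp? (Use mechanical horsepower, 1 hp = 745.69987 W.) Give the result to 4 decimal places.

0.0016 MW

1 hp = 0.000745700 MW.
Then 2.08 × 0.000745700 ≈ 0.0016 MW.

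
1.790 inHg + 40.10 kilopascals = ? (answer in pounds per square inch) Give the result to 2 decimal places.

1.790 inHg = 0.879166 psi and 40.10 kPa = 5.81601 psi.
0.879166 + 5.81601 ≈ 6.70 psi.

6.70 pounds per square inch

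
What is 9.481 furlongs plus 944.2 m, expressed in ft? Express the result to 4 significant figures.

9.481 furlong = 6257.46 ft and 944.2 m = 3097.77 ft.
6257.46 + 3097.77 ≈ 9355 ft.

9355 feet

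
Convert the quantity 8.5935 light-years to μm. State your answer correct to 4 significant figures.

1 light-year = 9.46073e+21 micrometers.
Then 8.5935 × 9.46073e+21 ≈ 8.130e+22 μm.

8.130e+22 μm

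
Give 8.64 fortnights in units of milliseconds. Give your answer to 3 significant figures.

1.05e+10 milliseconds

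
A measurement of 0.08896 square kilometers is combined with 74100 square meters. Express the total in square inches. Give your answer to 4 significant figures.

2.527 × 10^8 in²

0.08896 km² = 1.37888 × 10^8 in² and 74100 m² = 1.14855 × 10^8 in².
1.37888 × 10^8 + 1.14855 × 10^8 ≈ 2.527 × 10^8 in².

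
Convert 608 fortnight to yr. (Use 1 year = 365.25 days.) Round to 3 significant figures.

1 fortnight = 0.0383299 years.
608 × 0.0383299 ≈ 23.3 yr.

23.3 yr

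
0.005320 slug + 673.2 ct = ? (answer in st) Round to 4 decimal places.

0.005320 slug = 0.0122261 st and 673.2 ct = 0.0212022 st.
0.0122261 + 0.0212022 ≈ 0.0334 st.

0.0334 st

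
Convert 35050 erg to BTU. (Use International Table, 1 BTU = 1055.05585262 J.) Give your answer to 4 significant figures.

3.322 × 10^-6 British thermal units

1 erg = 9.47817 × 10^-11 British thermal units.
35050 × 9.47817 × 10^-11 ≈ 3.322 × 10^-6 BTU.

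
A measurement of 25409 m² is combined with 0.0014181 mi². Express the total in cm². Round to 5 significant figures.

2.9082 × 10^8 cm²

25409 m² = 2.54090 × 10^8 cm² and 0.0014181 mi² = 3.67286 × 10^7 cm².
2.54090 × 10^8 + 3.67286 × 10^7 ≈ 2.9082 × 10^8 cm².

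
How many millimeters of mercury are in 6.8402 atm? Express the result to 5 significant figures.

1 atm = 760.000 millimeters of mercury.
6.8402 × 760.000 ≈ 5198.6 mmHg.

5198.6 mmHg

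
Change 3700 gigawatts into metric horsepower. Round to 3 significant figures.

1 GW = 1.35962 × 10^6 PS.
Then 3700 × 1.35962 × 10^6 ≈ 5.03 × 10^9 PS.

5.03 × 10^9 metric horsepower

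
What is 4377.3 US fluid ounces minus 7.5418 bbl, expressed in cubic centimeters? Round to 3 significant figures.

-1.07 × 10^6 cubic centimeters

4377.3 US fl oz = 129452 cm³ and 7.5418 bbl = 1.19905 × 10^6 cm³.
129452 − 1.19905 × 10^6 ≈ -1.07 × 10^6 cm³.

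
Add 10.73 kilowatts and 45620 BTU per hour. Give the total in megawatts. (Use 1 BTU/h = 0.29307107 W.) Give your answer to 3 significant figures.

0.0241 megawatts

10.73 kW = 0.0107300 MW and 45620 BTU/h = 0.0133699 MW.
0.0107300 + 0.0133699 ≈ 0.0241 MW.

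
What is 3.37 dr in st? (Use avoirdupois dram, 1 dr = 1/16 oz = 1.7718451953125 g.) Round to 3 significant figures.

1 dram = 0.000279018 st.
Thus 3.37 × 0.000279018 ≈ 0.000940 st.

0.000940 stone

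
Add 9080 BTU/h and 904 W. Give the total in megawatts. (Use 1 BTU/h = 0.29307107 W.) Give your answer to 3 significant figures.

0.00357 megawatts

9080 BTU/h = 0.00266109 MW and 904 W = 0.000904000 MW.
0.00266109 + 0.000904000 ≈ 0.00357 MW.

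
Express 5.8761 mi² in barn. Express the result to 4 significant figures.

1 mi² = 2.58999 × 10^34 barn.
Thus 5.8761 × 2.58999 × 10^34 ≈ 1.522 × 10^35 barn.

1.522 × 10^35 barn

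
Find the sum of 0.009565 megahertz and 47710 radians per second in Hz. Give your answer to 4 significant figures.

17160 Hz

0.009565 MHz = 9565.00 Hz and 47710 rad/s = 7593.28 Hz.
9565.00 + 7593.28 ≈ 17160 Hz.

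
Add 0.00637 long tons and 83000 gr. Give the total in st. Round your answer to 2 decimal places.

1.87 st

0.00637 long ton = 1.01920 st and 83000 gr = 0.846939 st.
1.01920 + 0.846939 ≈ 1.87 st.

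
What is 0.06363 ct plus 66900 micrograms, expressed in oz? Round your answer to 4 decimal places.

0.06363 ct = 0.000448896 oz and 66900 μg = 0.00235983 oz.
0.000448896 + 0.00235983 ≈ 0.0028 oz.

0.0028 oz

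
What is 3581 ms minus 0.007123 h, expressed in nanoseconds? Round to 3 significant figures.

3581 ms = 3.58100 × 10^9 ns and 0.007123 h = 2.56428 × 10^10 ns.
3.58100 × 10^9 − 2.56428 × 10^10 ≈ -2.21 × 10^10 ns.

-2.21 × 10^10 ns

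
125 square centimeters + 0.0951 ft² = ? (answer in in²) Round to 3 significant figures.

125 cm² = 19.3750 in² and 0.0951 ft² = 13.6944 in².
19.3750 + 13.6944 ≈ 33.1 in².

33.1 square inches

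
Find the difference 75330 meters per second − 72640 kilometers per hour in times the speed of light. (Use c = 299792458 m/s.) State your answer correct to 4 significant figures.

75330 m/s = 0.000251274 c and 72640 km/h = 6.73058 × 10^-5 c.
0.000251274 − 6.73058 × 10^-5 ≈ 0.0001840 c.

0.0001840 times the speed of light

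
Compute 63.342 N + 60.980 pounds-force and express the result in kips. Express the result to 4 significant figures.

0.07522 kip

63.342 N = 0.0142398 kip and 60.980 lbf = 0.0609800 kip.
0.0142398 + 0.0609800 ≈ 0.07522 kip.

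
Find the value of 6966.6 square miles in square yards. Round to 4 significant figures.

1 square mile = 3.09760 × 10^6 yd².
6966.6 × 3.09760 × 10^6 ≈ 2.158 × 10^10 yd².

2.158 × 10^10 yd²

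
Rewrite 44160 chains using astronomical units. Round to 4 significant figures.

1 chain = 1.34473 × 10^-10 astronomical units.
Then 44160 × 1.34473 × 10^-10 ≈ 5.938 × 10^-6 au.

5.938 × 10^-6 astronomical units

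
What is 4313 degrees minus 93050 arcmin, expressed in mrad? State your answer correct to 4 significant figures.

4313 ° = 75276.1 mrad and 93050 arcmin = 27067.1 mrad.
75276.1 − 27067.1 ≈ 48210 mrad.

48210 mrad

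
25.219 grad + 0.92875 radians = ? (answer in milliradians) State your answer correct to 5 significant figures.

25.219 grad = 396.139 mrad and 0.92875 rad = 928.750 mrad.
396.139 + 928.750 ≈ 1324.9 mrad.

1324.9 mrad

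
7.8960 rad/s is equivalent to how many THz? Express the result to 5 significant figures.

1.2567e-12 THz

1 rad/s = 1.59155e-13 terahertz.
Then 7.8960 × 1.59155e-13 ≈ 1.2567e-12 THz.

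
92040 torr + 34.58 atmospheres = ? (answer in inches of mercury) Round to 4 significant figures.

92040 torr = 3623.62 inHg and 34.58 atm = 1034.68 inHg.
3623.62 + 1034.68 ≈ 4658 inHg.

4658 inHg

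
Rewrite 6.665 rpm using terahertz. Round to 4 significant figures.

1 rpm = 1.66667 × 10^-14 THz.
So 6.665 × 1.66667 × 10^-14 ≈ 1.111 × 10^-13 THz.

1.111 × 10^-13 terahertz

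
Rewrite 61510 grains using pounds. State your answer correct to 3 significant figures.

8.79 pounds

1 grain = 0.000142857 lb.
Then 61510 × 0.000142857 ≈ 8.79 lb.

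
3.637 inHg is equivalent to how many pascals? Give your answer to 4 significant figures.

1 inch of mercury = 3386.39 Pa.
3.637 × 3386.39 ≈ 12320 Pa.

12320 Pa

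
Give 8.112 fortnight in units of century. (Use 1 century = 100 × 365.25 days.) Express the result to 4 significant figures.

0.003109 century

1 fortnight = 0.000383299 century.
So 8.112 × 0.000383299 ≈ 0.003109 century.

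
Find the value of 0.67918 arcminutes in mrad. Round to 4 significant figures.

0.1976 milliradians

1 arcmin = 0.290888 milliradians.
So 0.67918 × 0.290888 ≈ 0.1976 mrad.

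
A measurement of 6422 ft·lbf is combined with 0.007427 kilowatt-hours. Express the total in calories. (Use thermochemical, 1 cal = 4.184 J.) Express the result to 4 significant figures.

6422 ft·lbf = 2081.04 cal and 0.007427 kWh = 6390.34 cal.
2081.04 + 6390.34 ≈ 8471 cal.

8471 cal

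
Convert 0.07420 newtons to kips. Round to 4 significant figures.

1.668e-5 kip

1 newton = 0.000224809 kip.
0.07420 × 0.000224809 ≈ 1.668e-5 kip.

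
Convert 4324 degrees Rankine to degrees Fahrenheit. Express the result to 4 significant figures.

°R = °F + 459.67.
Applying the formula gives 3864 °F.

3864 degrees Fahrenheit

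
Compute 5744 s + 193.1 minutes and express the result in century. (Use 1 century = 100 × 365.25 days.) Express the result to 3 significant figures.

5.49 × 10^-6 centuries

5744 s = 1.82016 × 10^-6 century and 193.1 min = 3.67138 × 10^-6 century.
1.82016 × 10^-6 + 3.67138 × 10^-6 ≈ 5.49 × 10^-6 century.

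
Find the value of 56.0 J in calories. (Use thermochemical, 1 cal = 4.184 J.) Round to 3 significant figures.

13.4 calories

1 joule = 0.239006 cal.
So 56.0 × 0.239006 ≈ 13.4 cal.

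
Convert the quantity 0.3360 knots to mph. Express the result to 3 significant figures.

1 knot = 1.15078 miles per hour.
Thus 0.3360 × 1.15078 ≈ 0.387 mph.

0.387 miles per hour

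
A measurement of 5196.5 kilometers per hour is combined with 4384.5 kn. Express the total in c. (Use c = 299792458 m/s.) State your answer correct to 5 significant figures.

5196.5 km/h = 4.81491e-6 c and 4384.5 kn = 7.52381e-6 c.
4.81491e-6 + 7.52381e-6 ≈ 1.2339e-5 c.

1.2339e-5 c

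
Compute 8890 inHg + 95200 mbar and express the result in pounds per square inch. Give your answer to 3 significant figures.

5750 pounds per square inch

8890 inHg = 4366.36 psi and 95200 mbar = 1380.76 psi.
4366.36 + 1380.76 ≈ 5750 psi.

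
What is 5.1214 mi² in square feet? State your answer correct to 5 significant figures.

1.4278e+8 ft²

1 mi² = 2.78784e+7 square feet.
5.1214 × 2.78784e+7 ≈ 1.4278e+8 ft².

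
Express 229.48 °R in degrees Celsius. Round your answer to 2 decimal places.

°R = (°C + 273.15) × 9/5.
Applying the formula gives -145.66 °C.

-145.66 °C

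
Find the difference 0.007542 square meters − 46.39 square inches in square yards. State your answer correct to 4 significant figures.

-0.02677 square yards

0.007542 m² = 0.00902016 yd² and 46.39 in² = 0.0357948 yd².
0.00902016 − 0.0357948 ≈ -0.02677 yd².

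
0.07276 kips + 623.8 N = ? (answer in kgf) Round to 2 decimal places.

0.07276 kip = 33.0034 kgf and 623.8 N = 63.6099 kgf.
33.0034 + 63.6099 ≈ 96.61 kgf.

96.61 kgf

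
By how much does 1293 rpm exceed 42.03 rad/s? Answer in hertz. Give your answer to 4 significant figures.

14.86 Hz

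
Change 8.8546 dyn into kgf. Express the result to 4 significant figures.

9.029e-6 kgf

1 dyne = 1.01972e-6 kilograms-force.
So 8.8546 × 1.01972e-6 ≈ 9.029e-6 kgf.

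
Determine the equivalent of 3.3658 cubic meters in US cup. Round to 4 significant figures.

1 cubic meter = 4226.75 US cup.
Then 3.3658 × 4226.75 ≈ 14230 US cup.

14230 US cups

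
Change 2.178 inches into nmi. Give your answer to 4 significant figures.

1 inch = 1.37149 × 10^-5 nmi.
Thus 2.178 × 1.37149 × 10^-5 ≈ 2.987 × 10^-5 nmi.

2.987 × 10^-5 nmi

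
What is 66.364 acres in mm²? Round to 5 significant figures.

1 acre = 4.04686e+9 mm².
66.364 × 4.04686e+9 ≈ 2.6857e+11 mm².

2.6857e+11 mm²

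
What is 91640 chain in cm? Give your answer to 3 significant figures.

1 chain = 2011.68 centimeters.
So 91640 × 2011.68 ≈ 1.84e+8 cm.

1.84e+8 centimeters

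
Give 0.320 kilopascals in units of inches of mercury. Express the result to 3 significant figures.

0.0945 inches of mercury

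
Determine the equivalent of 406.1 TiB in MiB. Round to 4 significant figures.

4.258e+8 mebibytes

1 tebibyte = 1.04858e+6 mebibytes.
Then 406.1 × 1.04858e+6 ≈ 4.258e+8 MiB.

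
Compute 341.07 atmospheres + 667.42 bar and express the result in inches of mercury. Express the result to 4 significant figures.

29910 inHg

341.07 atm = 10205.2 inHg and 667.42 bar = 19708.9 inHg.
10205.2 + 19708.9 ≈ 29910 inHg.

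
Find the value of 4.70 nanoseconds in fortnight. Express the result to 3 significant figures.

1 ns = 8.26720 × 10^-16 fortnights.
Thus 4.70 × 8.26720 × 10^-16 ≈ 3.89 × 10^-15 fortnight.

3.89 × 10^-15 fortnights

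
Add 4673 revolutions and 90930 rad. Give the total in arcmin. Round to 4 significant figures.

4.135e+8 arcmin

4673 rev = 1.00937e+8 arcmin and 90930 rad = 3.12594e+8 arcmin.
1.00937e+8 + 3.12594e+8 ≈ 4.135e+8 arcmin.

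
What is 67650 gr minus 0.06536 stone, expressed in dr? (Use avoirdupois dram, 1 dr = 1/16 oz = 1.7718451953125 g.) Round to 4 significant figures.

2240 dr

67650 gr = 2474.06 dr and 0.06536 st = 234.250 dr.
2474.06 − 234.250 ≈ 2240 dr.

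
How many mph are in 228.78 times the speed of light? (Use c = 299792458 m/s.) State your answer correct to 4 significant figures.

1 c = 6.70617 × 10^8 miles per hour.
Thus 228.78 × 6.70617 × 10^8 ≈ 1.534 × 10^11 mph.

1.534 × 10^11 mph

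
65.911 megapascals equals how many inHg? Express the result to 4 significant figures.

1 megapascal = 295.300 inches of mercury.
So 65.911 × 295.300 ≈ 19460 inHg.

19460 inHg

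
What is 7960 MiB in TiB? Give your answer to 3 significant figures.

1 MiB = 9.53674 × 10^-7 tebibytes.
7960 × 9.53674 × 10^-7 ≈ 0.00759 TiB.

0.00759 tebibytes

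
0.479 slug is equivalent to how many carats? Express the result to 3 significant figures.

1 slug = 72969.5 ct.
Then 0.479 × 72969.5 ≈ 35000 ct.

35000 carats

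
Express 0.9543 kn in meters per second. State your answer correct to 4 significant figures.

1 knot = 0.514444 m/s.
Thus 0.9543 × 0.514444 ≈ 0.4909 m/s.

0.4909 m/s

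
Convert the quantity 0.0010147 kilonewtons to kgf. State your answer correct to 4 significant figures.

0.1035 kgf

1 kilonewton = 101.972 kgf.
0.0010147 × 101.972 ≈ 0.1035 kgf.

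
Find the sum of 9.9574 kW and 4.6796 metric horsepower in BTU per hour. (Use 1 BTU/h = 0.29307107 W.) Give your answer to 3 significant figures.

9.9574 kW = 33976.1 BTU/h and 4.6796 PS = 11744.0 BTU/h.
33976.1 + 11744.0 ≈ 45700 BTU/h.

45700 BTU/h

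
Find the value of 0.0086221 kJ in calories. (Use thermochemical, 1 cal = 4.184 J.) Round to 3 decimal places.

1 kilojoule = 239.006 calories.
Thus 0.0086221 × 239.006 ≈ 2.061 cal.

2.061 cal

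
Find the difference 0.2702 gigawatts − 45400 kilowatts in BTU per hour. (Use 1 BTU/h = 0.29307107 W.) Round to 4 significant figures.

7.670e+8 BTU per hour

0.2702 GW = 9.219607e+8 BTU/h and 45400 kW = 1.549112e+8 BTU/h.
9.219607e+8 − 1.549112e+8 ≈ 7.670e+8 BTU/h.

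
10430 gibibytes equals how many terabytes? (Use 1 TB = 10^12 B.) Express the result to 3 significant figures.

1 gibibyte = 0.00107374 TB.
So 10430 × 0.00107374 ≈ 11.2 TB.

11.2 terabytes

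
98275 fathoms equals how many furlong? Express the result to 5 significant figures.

1 fathom = 0.00909091 furlongs.
Thus 98275 × 0.00909091 ≈ 893.41 furlong.

893.41 furlong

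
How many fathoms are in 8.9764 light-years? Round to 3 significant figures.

1 ly = 5.17319e+15 fathom.
8.9764 × 5.17319e+15 ≈ 4.64e+16 fathom.

4.64e+16 fathom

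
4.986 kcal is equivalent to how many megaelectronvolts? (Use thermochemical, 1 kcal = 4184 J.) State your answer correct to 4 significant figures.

1.302 × 10^17 MeV

1 kcal = 2.61145 × 10^16 megaelectronvolts.
Then 4.986 × 2.61145 × 10^16 ≈ 1.302 × 10^17 MeV.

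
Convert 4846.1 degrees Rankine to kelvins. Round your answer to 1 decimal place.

2692.3 kelvins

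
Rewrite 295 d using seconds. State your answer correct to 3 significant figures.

2.55e+7 s

1 d = 86400.0 s.
Then 295 × 86400.0 ≈ 2.55e+7 s.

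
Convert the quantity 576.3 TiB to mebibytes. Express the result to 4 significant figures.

6.043e+8 MiB

1 tebibyte = 1.04858e+6 mebibytes.
So 576.3 × 1.04858e+6 ≈ 6.043e+8 MiB.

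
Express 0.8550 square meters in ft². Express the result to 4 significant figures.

9.203 ft²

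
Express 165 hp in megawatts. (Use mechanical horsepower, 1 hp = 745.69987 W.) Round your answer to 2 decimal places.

1 hp = 0.000745700 MW.
So 165 × 0.000745700 ≈ 0.12 MW.

0.12 MW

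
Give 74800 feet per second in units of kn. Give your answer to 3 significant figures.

44300 knots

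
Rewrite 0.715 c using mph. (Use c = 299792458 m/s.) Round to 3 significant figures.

4.79e+8 mph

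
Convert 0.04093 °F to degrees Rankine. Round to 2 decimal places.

459.71 degrees Rankine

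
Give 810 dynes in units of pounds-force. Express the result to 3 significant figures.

0.00182 lbf

1 dyne = 2.24809e-6 pounds-force.
810 × 2.24809e-6 ≈ 0.00182 lbf.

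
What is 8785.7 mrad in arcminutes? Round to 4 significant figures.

30200 arcmin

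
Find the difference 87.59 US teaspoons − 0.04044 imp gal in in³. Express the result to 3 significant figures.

15.1 cubic inches

87.59 US tsp = 26.3454 in³ and 0.04044 imp gal = 11.2188 in³.
26.3454 − 11.2188 ≈ 15.1 in³.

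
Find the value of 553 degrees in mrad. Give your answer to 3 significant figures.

9650 mrad

1 ° = 17.4533 mrad.
So 553 × 17.4533 ≈ 9650 mrad.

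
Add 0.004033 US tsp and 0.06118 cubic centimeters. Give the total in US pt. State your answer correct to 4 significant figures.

0.004033 US tsp = 4.20104e-5 US pt and 0.06118 cm³ = 0.000129296 US pt.
4.20104e-5 + 0.000129296 ≈ 0.0001713 US pt.

0.0001713 US pints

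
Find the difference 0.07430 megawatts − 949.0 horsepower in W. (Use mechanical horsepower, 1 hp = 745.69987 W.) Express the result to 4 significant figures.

0.07430 MW = 74300.0 W and 949.0 hp = 707669 W.
74300.0 − 707669 ≈ -633400 W.

-633400 W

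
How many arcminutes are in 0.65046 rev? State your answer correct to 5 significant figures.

14050 arcminutes

1 revolution = 21600.0 arcminutes.
So 0.65046 × 21600.0 ≈ 14050 arcmin.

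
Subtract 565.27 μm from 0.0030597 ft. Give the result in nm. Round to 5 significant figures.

367330 nm

0.0030597 ft = 932597 nm and 565.27 μm = 565270 nm.
932597 − 565270 ≈ 367330 nm.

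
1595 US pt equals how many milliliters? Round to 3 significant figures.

1 US pt = 473.176 milliliters.
So 1595 × 473.176 ≈ 755000 mL.

755000 mL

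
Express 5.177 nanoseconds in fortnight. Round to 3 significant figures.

1 nanosecond = 8.26720e-16 fortnights.
Thus 5.177 × 8.26720e-16 ≈ 4.28e-15 fortnight.

4.28e-15 fortnights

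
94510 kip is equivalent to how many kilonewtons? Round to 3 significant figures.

1 kip = 4.44822 kilonewtons.
Thus 94510 × 4.44822 ≈ 420000 kN.

420000 kN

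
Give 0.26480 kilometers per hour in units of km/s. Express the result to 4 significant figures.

7.356 × 10^-5 km/s

1 km/h = 0.000277778 kilometers per second.
So 0.26480 × 0.000277778 ≈ 7.356 × 10^-5 km/s.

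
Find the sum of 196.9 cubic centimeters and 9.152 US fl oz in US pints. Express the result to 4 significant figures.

0.9881 US pints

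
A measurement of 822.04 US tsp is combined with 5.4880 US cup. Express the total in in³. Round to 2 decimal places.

326.49 in³

822.04 US tsp = 247.254 in³ and 5.4880 US cup = 79.2330 in³.
247.254 + 79.2330 ≈ 326.49 in³.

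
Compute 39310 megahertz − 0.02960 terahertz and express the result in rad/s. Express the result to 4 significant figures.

39310 MHz = 2.46992 × 10^11 rad/s and 0.02960 THz = 1.85982 × 10^11 rad/s.
2.46992 × 10^11 − 1.85982 × 10^11 ≈ 6.101 × 10^10 rad/s.

6.101 × 10^10 radians per second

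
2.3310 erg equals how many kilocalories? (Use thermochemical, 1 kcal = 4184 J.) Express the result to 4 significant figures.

1 erg = 2.39006 × 10^-11 kilocalories.
2.3310 × 2.39006 × 10^-11 ≈ 5.571 × 10^-11 kcal.

5.571 × 10^-11 kilocalories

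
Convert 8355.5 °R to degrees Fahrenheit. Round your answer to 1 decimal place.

°R = °F + 459.67.
Applying the formula gives 7895.8 °F.

7895.8 °F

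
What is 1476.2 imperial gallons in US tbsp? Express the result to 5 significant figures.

1 imp gal = 307.443 US tablespoons.
Then 1476.2 × 307.443 ≈ 453850 US tbsp.

453850 US tablespoons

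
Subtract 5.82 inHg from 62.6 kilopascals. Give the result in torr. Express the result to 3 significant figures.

322 torr

62.6 kPa = 469.539 torr and 5.82 inHg = 147.828 torr.
469.539 − 147.828 ≈ 322 torr.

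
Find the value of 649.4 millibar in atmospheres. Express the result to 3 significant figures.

1 mbar = 0.000986923 atm.
649.4 × 0.000986923 ≈ 0.641 atm.

0.641 atm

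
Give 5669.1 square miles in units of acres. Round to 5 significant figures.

3.6282 × 10^6 acres

1 mi² = 640.000 acres.
Thus 5669.1 × 640.000 ≈ 3.6282 × 10^6 acre.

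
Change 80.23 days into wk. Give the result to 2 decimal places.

1 day = 0.142857 weeks.
Then 80.23 × 0.142857 ≈ 11.46 wk.

11.46 wk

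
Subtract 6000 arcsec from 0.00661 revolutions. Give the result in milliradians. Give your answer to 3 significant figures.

12.4 mrad

0.00661 rev = 41.5319 mrad and 6000 arcsec = 29.0888 mrad.
41.5319 − 29.0888 ≈ 12.4 mrad.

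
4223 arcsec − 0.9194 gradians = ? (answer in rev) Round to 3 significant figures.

0.000960 rev

4223 arcsec = 0.00325849 rev and 0.9194 grad = 0.00229850 rev.
0.00325849 − 0.00229850 ≈ 0.000960 rev.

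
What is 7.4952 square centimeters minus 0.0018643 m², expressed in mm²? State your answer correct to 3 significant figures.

7.4952 cm² = 749.520 mm² and 0.0018643 m² = 1864.30 mm².
749.520 − 1864.30 ≈ -1110 mm².

-1110 mm²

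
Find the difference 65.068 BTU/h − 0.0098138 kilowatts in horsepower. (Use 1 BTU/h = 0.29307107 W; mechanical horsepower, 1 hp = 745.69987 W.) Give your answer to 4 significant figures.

0.01241 hp

65.068 BTU/h = 0.0255727 hp and 0.0098138 kW = 0.0131605 hp.
0.0255727 − 0.0131605 ≈ 0.01241 hp.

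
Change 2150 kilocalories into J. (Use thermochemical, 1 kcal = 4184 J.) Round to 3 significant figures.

9.00 × 10^6 J

1 kcal = 4184.00 J.
Thus 2150 × 4184.00 ≈ 9.00 × 10^6 J.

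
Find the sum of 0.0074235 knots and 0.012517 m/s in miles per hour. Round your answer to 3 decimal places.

0.0074235 kn = 0.00854281 mph and 0.012517 m/s = 0.0279997 mph.
0.00854281 + 0.0279997 ≈ 0.037 mph.

0.037 miles per hour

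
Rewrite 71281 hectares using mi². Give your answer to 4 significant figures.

1 hectare = 0.00386102 mi².
Thus 71281 × 0.00386102 ≈ 275.2 mi².

275.2 square miles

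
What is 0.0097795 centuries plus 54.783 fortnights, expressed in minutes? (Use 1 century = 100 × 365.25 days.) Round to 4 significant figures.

0.0097795 century = 514363 min and 54.783 fortnight = 1.10443e+6 min.
514363 + 1.10443e+6 ≈ 1.619e+6 min.

1.619e+6 minutes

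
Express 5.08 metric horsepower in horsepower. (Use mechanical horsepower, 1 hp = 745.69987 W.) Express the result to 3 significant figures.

1 metric horsepower = 0.986320 hp.
Then 5.08 × 0.986320 ≈ 5.01 hp.

5.01 horsepower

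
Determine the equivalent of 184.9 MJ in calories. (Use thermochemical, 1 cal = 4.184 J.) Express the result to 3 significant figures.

1 megajoule = 239006 cal.
184.9 × 239006 ≈ 4.42e+7 cal.

4.42e+7 cal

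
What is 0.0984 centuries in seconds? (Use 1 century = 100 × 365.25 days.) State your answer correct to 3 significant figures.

3.11e+8 s

1 century = 3.15576e+9 s.
0.0984 × 3.15576e+9 ≈ 3.11e+8 s.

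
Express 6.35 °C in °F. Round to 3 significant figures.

43.4 °F

°F = °C × 9/5 + 32.
Applying the formula gives 43.4 °F.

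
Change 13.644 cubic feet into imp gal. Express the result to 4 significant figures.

84.99 imperial gallons

1 ft³ = 6.22884 imperial gallons.
Thus 13.644 × 6.22884 ≈ 84.99 imp gal.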